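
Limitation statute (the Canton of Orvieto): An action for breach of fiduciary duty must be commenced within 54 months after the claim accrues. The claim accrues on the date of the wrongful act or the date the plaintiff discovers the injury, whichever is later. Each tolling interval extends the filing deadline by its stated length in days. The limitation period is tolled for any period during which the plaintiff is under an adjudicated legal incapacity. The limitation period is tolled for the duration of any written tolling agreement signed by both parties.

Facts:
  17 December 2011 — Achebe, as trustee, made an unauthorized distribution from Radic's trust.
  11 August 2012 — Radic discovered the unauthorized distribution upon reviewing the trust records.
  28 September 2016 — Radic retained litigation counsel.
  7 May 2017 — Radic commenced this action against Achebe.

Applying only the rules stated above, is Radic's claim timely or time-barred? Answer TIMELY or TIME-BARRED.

TIME-BARRED

Because discovery on 11 August 2012 post-dates the 17 December 2011 act, accrual under the later-of rule falls on 11 August 2012.
Adding the 54 months base period to 11 August 2012 gives a deadline of 11 February 2017, before any tolling.
Nothing else in the chronology tolls or restarts the period.
Radic filed on 7 May 2017, after the 11 February 2017 deadline, so the action is time-barred.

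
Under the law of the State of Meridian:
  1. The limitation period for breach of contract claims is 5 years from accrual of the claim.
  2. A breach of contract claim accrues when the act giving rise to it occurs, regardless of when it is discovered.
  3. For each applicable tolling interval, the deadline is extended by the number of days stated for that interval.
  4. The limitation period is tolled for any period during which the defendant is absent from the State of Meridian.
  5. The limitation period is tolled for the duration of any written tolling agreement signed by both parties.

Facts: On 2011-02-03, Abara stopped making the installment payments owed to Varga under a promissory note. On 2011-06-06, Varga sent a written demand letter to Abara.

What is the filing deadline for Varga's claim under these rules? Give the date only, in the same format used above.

The claim accrued on 2011-02-03, when the wrongful act occurred.
Adding the 5 years base period to 2011-02-03 gives a deadline of 2016-02-03, before any tolling.
None of the other events listed affects the running of the period under the stated rules.

2016-02-03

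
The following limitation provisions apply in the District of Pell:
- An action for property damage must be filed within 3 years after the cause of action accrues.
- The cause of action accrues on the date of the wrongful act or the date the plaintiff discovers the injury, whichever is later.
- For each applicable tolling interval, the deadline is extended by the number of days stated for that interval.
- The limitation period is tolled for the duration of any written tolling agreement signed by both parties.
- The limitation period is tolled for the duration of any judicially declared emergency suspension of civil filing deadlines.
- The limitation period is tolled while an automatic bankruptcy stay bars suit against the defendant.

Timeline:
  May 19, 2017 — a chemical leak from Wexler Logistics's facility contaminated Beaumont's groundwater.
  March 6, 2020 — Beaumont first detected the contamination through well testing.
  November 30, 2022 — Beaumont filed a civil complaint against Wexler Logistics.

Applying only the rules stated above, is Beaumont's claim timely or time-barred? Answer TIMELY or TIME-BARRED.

TIMELY

The claim accrued on March 6, 2020 — the later of the May 19, 2017 act and the March 6, 2020 discovery.
Adding the 3 years base period to March 6, 2020 gives a deadline of March 6, 2023, before any tolling.
The November 30, 2022 filing precedes the March 6, 2023 deadline; the claim is timely.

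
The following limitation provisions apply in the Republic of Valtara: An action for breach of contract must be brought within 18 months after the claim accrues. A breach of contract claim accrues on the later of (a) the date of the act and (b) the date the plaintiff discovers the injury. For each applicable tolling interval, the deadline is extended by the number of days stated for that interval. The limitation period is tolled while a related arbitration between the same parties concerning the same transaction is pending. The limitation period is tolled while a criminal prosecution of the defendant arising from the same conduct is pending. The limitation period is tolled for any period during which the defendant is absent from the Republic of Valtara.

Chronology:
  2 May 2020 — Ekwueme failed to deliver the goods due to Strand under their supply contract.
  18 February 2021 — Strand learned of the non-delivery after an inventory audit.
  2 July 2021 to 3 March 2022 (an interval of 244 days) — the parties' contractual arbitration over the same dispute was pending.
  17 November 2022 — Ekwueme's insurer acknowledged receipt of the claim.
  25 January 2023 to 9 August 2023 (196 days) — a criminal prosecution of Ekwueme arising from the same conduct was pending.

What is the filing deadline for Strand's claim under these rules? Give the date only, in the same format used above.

1 November 2023

The claim accrued on 18 February 2021 — the later of the 2 May 2020 act and the 18 February 2021 discovery.
18 months from 18 February 2021 is 18 August 2022.
The period was tolled for 244 days by the pending related arbitration (2 July 2021 to 3 March 2022), pushing the deadline to 19 April 2023.
The period was tolled for 196 days by the pending criminal prosecution (25 January 2023 to 9 August 2023), pushing the deadline to 1 November 2023.
Nothing else in the chronology tolls or restarts the period.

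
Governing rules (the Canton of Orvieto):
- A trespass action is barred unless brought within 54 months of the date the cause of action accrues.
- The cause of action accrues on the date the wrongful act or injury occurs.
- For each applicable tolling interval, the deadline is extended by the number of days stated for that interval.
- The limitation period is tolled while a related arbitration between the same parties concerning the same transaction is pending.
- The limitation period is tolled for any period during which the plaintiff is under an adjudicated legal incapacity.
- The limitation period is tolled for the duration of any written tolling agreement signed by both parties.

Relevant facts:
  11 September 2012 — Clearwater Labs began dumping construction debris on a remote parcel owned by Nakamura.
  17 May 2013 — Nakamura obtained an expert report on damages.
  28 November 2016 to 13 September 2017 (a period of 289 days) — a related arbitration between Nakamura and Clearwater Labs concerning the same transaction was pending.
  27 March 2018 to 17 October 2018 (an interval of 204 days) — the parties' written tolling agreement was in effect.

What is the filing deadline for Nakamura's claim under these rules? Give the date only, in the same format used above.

25 December 2017

The cause of action accrued on 11 September 2012, the date of the act.
54 months from 11 September 2012 is 11 March 2017.
The period was tolled for 289 days by the pending related arbitration (28 November 2016 to 13 September 2017), pushing the deadline to 25 December 2017.
The written tolling agreement starting 27 March 2018 came too late — the period had run on 25 December 2017 — and so does not extend the deadline.
The other events in the timeline have no effect on the limitation period under the stated rules.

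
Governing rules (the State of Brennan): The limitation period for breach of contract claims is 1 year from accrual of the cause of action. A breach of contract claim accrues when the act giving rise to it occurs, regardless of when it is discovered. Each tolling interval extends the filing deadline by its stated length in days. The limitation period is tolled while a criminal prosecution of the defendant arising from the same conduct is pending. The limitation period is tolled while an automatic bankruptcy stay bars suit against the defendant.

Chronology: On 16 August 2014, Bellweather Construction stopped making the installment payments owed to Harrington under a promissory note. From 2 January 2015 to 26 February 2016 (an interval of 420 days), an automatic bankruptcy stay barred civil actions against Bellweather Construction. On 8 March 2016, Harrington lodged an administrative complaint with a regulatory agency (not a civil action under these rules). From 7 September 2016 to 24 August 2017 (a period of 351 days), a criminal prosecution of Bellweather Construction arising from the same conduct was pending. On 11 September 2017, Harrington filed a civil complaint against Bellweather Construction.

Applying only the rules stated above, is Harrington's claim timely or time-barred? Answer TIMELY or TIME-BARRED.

The cause of action accrued on 16 August 2014, the date of the act.
The untolled deadline — 1 year after 16 August 2014 — is 16 August 2015.
The period was tolled for 420 days by the automatic bankruptcy stay (2 January 2015 to 26 February 2016), pushing the deadline to 9 October 2016.
Because the pending criminal prosecution ran from 7 September 2016 to 24 August 2017, the deadline is extended by 351 days to 25 September 2017.
Nothing else in the chronology tolls or restarts the period.
Harrington filed on 11 September 2017, before the 25 September 2017 deadline, so the action is timely.

TIMELY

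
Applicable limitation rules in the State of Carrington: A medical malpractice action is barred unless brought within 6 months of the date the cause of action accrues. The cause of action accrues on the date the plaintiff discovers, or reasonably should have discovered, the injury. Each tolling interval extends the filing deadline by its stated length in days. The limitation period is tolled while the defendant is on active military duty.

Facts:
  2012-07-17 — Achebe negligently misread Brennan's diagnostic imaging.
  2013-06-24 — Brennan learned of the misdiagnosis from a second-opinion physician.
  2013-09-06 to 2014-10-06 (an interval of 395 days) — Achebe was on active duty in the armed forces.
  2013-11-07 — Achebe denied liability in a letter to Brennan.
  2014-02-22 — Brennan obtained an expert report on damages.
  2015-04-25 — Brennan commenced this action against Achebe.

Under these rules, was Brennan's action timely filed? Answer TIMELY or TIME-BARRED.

TIME-BARRED

The claim did not accrue until Brennan discovered the injury on 2013-06-24; the 2012-07-17 act date does not start the clock under the stated rule.
Adding the 6 months base period to 2013-06-24 gives a deadline of 2013-12-24, before any tolling.
The period was tolled for 395 days by the defendant's active military service (2013-09-06 to 2014-10-06), pushing the deadline to 2015-01-23.
Nothing else in the chronology tolls or restarts the period.
Filing on 2015-04-25 missed the 2015-01-23 deadline — the action is time-barred.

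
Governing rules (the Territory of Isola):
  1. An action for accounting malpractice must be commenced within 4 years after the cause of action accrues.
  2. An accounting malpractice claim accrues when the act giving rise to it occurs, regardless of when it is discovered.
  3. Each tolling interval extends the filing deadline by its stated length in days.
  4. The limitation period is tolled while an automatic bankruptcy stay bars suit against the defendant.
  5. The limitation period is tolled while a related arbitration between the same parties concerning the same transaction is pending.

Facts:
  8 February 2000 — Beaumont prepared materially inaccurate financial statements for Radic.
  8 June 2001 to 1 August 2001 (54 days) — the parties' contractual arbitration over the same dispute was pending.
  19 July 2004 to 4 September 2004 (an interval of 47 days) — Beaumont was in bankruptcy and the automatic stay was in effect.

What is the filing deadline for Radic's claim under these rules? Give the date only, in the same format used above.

2 April 2004

The claim accrued on 8 February 2000, when the wrongful act occurred.
Adding the 4 years base period to 8 February 2000 gives a deadline of 8 February 2004, before any tolling.
The pending related arbitration from 8 June 2001 to 1 August 2001 tolled the period for 54 days, extending the deadline to 2 April 2004.
By the time the automatic bankruptcy stay began on 19 July 2004, the limitation period had already expired on 2 April 2004; that interval cannot revive it.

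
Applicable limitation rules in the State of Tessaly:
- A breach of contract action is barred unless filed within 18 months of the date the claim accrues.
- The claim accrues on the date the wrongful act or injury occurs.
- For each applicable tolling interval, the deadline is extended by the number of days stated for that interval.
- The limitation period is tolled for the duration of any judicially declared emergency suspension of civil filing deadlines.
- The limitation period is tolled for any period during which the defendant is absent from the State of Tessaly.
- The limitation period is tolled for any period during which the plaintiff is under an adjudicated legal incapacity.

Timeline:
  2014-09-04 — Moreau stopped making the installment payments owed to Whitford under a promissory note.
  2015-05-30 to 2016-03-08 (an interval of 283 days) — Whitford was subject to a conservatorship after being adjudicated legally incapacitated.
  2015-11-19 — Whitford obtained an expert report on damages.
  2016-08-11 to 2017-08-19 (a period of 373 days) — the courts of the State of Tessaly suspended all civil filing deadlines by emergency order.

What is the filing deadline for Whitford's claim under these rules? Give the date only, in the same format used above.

The claim accrued on 2014-09-04, when the wrongful act occurred.
Adding the 18 months base period to 2014-09-04 gives a deadline of 2016-03-04, before any tolling.
The plaintiff's legal incapacity from 2015-05-30 to 2016-03-08 tolled the period for 283 days, extending the deadline to 2016-12-12.
Because the emergency suspension of filing deadlines ran from 2016-08-11 to 2017-08-19, the deadline is extended by 373 days to 2017-12-20.
None of the other events listed affects the running of the period under the stated rules.

2017-12-20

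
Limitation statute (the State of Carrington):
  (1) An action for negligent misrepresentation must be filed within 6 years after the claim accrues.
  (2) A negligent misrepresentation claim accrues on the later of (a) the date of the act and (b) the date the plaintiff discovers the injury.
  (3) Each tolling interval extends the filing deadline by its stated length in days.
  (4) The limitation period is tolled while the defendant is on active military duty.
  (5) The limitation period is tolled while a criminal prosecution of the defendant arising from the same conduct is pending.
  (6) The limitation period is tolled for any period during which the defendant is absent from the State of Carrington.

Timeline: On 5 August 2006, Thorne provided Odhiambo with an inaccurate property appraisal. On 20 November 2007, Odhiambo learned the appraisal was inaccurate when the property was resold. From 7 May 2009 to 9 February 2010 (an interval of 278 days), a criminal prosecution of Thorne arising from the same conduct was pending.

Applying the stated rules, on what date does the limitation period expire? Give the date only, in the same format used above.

Taking the later of the act (5 August 2006) and discovery (20 November 2007), the claim accrued on 20 November 2007.
Adding the 6 years base period to 20 November 2007 gives a deadline of 20 November 2013, before any tolling.
The pending criminal prosecution from 7 May 2009 to 9 February 2010 tolled the period for 278 days, extending the deadline to 25 August 2014.

25 August 2014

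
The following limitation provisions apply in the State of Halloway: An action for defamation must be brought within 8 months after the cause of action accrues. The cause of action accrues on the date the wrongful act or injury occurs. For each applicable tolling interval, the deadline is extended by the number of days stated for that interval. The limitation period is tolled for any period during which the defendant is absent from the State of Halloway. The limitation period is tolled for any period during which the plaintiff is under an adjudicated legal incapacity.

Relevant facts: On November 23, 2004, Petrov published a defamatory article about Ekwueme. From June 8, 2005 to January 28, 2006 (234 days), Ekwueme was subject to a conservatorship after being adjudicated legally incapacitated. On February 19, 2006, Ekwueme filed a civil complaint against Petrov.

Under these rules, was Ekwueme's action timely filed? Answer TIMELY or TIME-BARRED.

The limitation period began to run on November 23, 2004.
The untolled deadline — 8 months after November 23, 2004 — is July 23, 2005.
Because the plaintiff's legal incapacity ran from June 8, 2005 to January 28, 2006, the deadline is extended by 234 days to March 14, 2006.
Ekwueme filed on February 19, 2006, before the March 14, 2006 deadline, so the action is timely.

TIMELY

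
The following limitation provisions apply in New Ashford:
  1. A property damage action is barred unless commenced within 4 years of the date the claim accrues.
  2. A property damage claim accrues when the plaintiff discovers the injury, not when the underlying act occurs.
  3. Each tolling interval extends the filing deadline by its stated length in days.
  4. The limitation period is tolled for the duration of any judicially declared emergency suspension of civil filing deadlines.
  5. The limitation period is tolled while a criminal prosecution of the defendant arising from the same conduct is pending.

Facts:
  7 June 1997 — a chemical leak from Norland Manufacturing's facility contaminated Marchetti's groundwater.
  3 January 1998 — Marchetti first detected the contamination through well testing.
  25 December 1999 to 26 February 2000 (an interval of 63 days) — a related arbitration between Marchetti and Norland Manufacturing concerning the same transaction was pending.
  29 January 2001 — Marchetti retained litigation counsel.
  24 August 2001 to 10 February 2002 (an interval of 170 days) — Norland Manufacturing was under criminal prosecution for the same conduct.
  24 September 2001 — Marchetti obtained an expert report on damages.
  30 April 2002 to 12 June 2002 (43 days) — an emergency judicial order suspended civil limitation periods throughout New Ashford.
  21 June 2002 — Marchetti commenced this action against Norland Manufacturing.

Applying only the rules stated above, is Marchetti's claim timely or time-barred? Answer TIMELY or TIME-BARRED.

Under the discovery rule, the claim accrued on 3 January 1998, when Marchetti discovered the injury — not on the 7 June 1997 date of the underlying act.
Adding the 4 years base period to 3 January 1998 gives a deadline of 3 January 2002, before any tolling.
The period was tolled for 170 days by the pending criminal prosecution (24 August 2001 to 10 February 2002), pushing the deadline to 22 June 2002.
The emergency suspension of filing deadlines from 30 April 2002 to 12 June 2002 tolled the period for 43 days, extending the deadline to 4 August 2002.
Although a pending arbitration ran from 25 December 1999 to 26 February 2000, the stated rules do not make that a tolling event, so it is disregarded.
Nothing else in the chronology tolls or restarts the period.
Marchetti filed on 21 June 2002, before the 4 August 2002 deadline, so the action is timely.

TIMELY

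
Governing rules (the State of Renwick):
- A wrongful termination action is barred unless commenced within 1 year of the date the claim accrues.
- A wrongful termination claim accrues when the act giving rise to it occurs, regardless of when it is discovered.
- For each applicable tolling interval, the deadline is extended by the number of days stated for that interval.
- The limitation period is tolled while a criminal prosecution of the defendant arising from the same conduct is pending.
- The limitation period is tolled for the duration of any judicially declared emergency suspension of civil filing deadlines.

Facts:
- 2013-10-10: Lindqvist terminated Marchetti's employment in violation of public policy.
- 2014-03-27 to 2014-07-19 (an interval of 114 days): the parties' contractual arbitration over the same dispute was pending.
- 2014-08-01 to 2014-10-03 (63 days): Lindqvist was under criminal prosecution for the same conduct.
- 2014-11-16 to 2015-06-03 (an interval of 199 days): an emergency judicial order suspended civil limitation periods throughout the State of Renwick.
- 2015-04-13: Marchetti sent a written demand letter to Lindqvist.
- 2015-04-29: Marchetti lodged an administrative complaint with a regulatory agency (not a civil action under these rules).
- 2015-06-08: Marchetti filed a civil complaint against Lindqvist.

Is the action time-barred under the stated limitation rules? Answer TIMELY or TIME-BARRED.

TIMELY

The limitation period began to run on 2013-10-10.
Adding the 1 year base period to 2013-10-10 gives a deadline of 2014-10-10, before any tolling.
The pending criminal prosecution from 2014-08-01 to 2014-10-03 tolled the period for 63 days, extending the deadline to 2014-12-12.
Because the emergency suspension of filing deadlines ran from 2014-11-16 to 2015-06-03, the deadline is extended by 199 days to 2015-06-29.
The pending related arbitration from 2014-03-27 to 2014-07-19 does not toll the period, because no stated rule makes a pending arbitration a tolling event.
None of the other events listed affects the running of the period under the stated rules.
The 2015-06-08 filing precedes the 2015-06-29 deadline; the claim is timely.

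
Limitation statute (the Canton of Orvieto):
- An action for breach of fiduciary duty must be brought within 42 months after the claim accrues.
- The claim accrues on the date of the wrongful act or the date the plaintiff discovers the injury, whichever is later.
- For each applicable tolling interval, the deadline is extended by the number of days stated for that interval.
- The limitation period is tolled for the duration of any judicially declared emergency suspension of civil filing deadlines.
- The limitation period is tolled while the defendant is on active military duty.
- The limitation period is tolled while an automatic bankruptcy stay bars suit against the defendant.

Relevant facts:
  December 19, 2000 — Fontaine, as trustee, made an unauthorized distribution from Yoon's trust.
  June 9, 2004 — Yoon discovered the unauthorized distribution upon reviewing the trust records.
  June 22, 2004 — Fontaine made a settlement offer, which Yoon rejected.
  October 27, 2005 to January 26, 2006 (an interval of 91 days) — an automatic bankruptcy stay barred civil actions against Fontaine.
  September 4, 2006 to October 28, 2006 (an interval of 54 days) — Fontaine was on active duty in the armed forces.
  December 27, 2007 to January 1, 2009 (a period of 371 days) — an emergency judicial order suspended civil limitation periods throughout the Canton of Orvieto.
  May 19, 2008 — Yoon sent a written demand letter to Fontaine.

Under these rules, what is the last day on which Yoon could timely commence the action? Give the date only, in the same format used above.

May 8, 2009

Taking the later of the act (December 19, 2000) and discovery (June 9, 2004), the claim accrued on June 9, 2004.
42 months from June 9, 2004 is December 9, 2007.
The automatic bankruptcy stay from October 27, 2005 to January 26, 2006 tolled the period for 91 days, extending the deadline to March 9, 2008.
Because the defendant's active military service ran from September 4, 2006 to October 28, 2006, the deadline is extended by 54 days to May 2, 2008.
Because the emergency suspension of filing deadlines ran from December 27, 2007 to January 1, 2009, the deadline is extended by 371 days to May 8, 2009.
The other events in the timeline have no effect on the limitation period under the stated rules.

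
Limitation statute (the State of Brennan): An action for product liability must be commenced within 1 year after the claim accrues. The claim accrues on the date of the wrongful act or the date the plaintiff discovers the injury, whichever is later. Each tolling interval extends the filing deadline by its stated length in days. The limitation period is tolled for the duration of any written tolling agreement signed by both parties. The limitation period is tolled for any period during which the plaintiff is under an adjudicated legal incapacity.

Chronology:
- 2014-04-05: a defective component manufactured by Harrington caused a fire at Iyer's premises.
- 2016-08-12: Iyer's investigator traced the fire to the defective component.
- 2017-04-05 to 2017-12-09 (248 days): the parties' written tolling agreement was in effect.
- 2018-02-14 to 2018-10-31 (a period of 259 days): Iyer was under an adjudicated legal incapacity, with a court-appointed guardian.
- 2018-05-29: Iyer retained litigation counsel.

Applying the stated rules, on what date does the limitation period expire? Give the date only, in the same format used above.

2019-01-01

The claim accrued on 2016-08-12 — the later of the 2014-04-05 act and the 2016-08-12 discovery.
The untolled deadline — 1 year after 2016-08-12 — is 2017-08-12.
The period was tolled for 248 days by the written tolling agreement (2017-04-05 to 2017-12-09), pushing the deadline to 2018-04-17.
The period was tolled for 259 days by the plaintiff's legal incapacity (2018-02-14 to 2018-10-31), pushing the deadline to 2019-01-01.
Nothing else in the chronology tolls or restarts the period.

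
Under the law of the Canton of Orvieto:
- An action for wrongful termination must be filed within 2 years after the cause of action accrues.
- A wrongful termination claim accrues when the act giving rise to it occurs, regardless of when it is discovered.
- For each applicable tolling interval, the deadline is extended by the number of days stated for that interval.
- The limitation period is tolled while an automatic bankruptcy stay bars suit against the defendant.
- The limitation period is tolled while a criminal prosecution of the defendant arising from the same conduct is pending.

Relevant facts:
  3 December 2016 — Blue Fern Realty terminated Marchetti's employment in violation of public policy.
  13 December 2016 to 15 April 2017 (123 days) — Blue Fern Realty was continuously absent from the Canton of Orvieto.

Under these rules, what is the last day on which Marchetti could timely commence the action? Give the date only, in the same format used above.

The cause of action accrued on 3 December 2016, the date of the act.
Adding the 2 years base period to 3 December 2016 gives a deadline of 3 December 2018, before any tolling.
The defendant's absence from the jurisdiction from 13 December 2016 to 15 April 2017 does not toll the period, because no stated rule makes the defendant's absence a tolling event.

3 December 2018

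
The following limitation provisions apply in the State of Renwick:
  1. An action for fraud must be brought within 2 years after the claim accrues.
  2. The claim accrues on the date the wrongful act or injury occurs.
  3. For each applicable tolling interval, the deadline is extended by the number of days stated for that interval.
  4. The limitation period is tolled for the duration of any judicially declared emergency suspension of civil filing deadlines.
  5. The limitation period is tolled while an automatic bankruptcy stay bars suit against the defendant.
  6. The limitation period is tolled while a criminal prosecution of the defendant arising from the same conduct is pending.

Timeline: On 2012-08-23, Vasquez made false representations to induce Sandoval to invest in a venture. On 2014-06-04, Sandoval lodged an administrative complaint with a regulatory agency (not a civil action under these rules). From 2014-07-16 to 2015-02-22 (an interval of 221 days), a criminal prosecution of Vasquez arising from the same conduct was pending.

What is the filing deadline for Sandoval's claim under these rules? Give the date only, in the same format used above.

2015-04-01

The claim accrued on 2012-08-23, when the wrongful act occurred.
The untolled deadline — 2 years after 2012-08-23 — is 2014-08-23.
The pending criminal prosecution from 2014-07-16 to 2015-02-22 tolled the period for 221 days, extending the deadline to 2015-04-01.
The other events in the timeline have no effect on the limitation period under the stated rules.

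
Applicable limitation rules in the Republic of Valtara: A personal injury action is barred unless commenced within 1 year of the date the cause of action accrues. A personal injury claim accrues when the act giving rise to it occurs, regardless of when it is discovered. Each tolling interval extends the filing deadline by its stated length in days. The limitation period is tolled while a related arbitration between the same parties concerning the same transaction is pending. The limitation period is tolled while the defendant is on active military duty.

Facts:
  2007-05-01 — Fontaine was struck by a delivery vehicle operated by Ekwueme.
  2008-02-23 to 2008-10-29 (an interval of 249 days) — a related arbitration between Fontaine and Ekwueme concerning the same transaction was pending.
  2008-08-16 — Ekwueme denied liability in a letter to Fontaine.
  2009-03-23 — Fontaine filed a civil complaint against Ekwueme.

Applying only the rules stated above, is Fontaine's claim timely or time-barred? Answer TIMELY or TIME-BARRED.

The limitation period began to run on 2007-05-01.
Adding the 1 year base period to 2007-05-01 gives a deadline of 2008-05-01, before any tolling.
The pending related arbitration from 2008-02-23 to 2008-10-29 tolled the period for 249 days, extending the deadline to 2009-01-05.
The other events in the timeline have no effect on the limitation period under the stated rules.
Filing on 2009-03-23 missed the 2009-01-05 deadline — the action is time-barred.

TIME-BARRED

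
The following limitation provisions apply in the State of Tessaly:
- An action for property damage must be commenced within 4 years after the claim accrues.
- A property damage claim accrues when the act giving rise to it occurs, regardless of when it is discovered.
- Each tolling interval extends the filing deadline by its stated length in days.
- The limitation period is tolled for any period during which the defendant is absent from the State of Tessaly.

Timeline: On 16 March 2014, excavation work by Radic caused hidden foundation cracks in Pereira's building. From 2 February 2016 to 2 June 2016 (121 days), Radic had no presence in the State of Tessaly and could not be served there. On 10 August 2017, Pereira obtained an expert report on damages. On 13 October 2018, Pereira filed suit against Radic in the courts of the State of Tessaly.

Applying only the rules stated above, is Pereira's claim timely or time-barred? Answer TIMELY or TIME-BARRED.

TIME-BARRED

The claim accrued on 16 March 2014, the date of the act.
Adding the 4 years base period to 16 March 2014 gives a deadline of 16 March 2018, before any tolling.
Because the defendant's absence from the jurisdiction ran from 2 February 2016 to 2 June 2016, the deadline is extended by 121 days to 15 July 2018.
None of the other events listed affects the running of the period under the stated rules.
Pereira filed on 13 October 2018, after the 15 July 2018 deadline, so the action is time-barred.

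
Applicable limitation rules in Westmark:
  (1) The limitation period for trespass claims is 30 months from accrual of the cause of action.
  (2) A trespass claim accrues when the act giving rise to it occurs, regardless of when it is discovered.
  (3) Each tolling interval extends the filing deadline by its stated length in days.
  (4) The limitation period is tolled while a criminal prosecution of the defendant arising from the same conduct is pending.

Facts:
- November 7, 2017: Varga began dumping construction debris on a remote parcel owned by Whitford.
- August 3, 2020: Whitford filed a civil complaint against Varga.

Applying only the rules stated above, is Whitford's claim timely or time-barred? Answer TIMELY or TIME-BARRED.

The claim accrued on November 7, 2017, when the wrongful act occurred.
The untolled deadline — 30 months after November 7, 2017 — is May 7, 2020.
Whitford filed on August 3, 2020, after the May 7, 2020 deadline, so the action is time-barred.

TIME-BARRED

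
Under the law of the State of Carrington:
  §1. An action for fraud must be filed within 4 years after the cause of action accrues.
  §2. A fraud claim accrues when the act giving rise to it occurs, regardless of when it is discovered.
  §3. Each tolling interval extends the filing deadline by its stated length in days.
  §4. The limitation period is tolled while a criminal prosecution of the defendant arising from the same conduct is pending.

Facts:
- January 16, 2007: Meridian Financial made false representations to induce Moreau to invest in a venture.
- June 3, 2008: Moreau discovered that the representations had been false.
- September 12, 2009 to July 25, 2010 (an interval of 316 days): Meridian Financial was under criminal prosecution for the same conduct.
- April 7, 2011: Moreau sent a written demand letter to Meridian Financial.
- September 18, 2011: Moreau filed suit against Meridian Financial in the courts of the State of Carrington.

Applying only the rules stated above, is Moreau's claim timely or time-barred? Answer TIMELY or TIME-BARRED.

The claim accrued on January 16, 2007, when the wrongful act occurred; under the stated occurrence rule the June 3, 2008 discovery does not delay accrual.
The untolled deadline — 4 years after January 16, 2007 — is January 16, 2011.
The pending criminal prosecution from September 12, 2009 to July 25, 2010 tolled the period for 316 days, extending the deadline to November 28, 2011.
The other events in the timeline have no effect on the limitation period under the stated rules.
Moreau filed on September 18, 2011, before the November 28, 2011 deadline, so the action is timely.

TIMELY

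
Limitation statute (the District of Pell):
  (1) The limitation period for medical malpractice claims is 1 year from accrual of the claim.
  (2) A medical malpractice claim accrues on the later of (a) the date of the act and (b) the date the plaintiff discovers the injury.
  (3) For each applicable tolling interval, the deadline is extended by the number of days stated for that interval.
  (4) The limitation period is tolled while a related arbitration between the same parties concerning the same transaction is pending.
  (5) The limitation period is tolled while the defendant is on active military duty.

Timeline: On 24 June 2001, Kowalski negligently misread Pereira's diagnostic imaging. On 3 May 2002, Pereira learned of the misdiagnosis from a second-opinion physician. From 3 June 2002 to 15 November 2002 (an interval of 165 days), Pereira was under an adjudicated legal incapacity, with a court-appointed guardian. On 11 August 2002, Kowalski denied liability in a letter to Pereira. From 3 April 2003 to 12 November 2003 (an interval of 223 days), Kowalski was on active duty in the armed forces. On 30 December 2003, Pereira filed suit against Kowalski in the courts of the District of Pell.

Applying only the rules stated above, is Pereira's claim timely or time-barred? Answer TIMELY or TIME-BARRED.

The claim accrued on 3 May 2002 — the later of the 24 June 2001 act and the 3 May 2002 discovery.
The untolled deadline — 1 year after 3 May 2002 — is 3 May 2003.
Because the defendant's active military service ran from 3 April 2003 to 12 November 2003, the deadline is extended by 223 days to 12 December 2003.
No stated provision tolls the period for the plaintiff's incapacity, so the interval from 3 June 2002 to 15 November 2002 has no effect on the deadline.
The other events in the timeline have no effect on the limitation period under the stated rules.
The 30 December 2003 filing falls after the 12 December 2003 deadline; the claim is time-barred.

TIME-BARRED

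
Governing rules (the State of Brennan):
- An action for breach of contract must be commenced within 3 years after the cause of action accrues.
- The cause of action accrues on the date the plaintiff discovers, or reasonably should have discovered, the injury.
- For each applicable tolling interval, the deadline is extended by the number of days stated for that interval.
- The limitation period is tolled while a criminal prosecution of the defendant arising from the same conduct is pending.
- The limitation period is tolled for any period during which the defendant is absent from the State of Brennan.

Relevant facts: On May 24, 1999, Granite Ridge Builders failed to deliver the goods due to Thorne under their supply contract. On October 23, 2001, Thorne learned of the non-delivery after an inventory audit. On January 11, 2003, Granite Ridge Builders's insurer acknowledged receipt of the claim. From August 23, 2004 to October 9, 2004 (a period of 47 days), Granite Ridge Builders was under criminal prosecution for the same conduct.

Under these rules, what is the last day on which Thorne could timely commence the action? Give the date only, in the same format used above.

December 9, 2004

Under the discovery rule, the claim accrued on October 23, 2001, when Thorne discovered the injury — not on the May 24, 1999 date of the underlying act.
3 years from October 23, 2001 is October 23, 2004.
The period was tolled for 47 days by the pending criminal prosecution (August 23, 2004 to October 9, 2004), pushing the deadline to December 9, 2004.
The other events in the timeline have no effect on the limitation period under the stated rules.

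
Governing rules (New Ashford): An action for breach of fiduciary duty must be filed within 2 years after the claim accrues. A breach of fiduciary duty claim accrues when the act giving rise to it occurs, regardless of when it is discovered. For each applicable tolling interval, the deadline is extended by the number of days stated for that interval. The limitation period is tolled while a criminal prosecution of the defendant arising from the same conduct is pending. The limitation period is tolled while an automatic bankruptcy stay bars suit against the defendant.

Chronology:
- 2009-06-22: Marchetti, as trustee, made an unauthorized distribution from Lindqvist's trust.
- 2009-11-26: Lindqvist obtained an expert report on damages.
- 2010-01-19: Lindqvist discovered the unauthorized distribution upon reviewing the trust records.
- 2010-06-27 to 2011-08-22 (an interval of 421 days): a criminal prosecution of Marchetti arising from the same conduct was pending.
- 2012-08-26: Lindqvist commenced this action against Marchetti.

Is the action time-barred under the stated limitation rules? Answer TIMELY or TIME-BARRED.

TIME-BARRED

Accrual is governed by the date of the act, so the period began to run on 2009-06-22; the later discovery on 2010-01-19 is irrelevant under the stated rule.
The untolled deadline — 2 years after 2009-06-22 — is 2011-06-22.
The period was tolled for 421 days by the pending criminal prosecution (2010-06-27 to 2011-08-22), pushing the deadline to 2012-08-16.
Nothing else in the chronology tolls or restarts the period.
Lindqvist filed on 2012-08-26, after the 2012-08-16 deadline, so the action is time-barred.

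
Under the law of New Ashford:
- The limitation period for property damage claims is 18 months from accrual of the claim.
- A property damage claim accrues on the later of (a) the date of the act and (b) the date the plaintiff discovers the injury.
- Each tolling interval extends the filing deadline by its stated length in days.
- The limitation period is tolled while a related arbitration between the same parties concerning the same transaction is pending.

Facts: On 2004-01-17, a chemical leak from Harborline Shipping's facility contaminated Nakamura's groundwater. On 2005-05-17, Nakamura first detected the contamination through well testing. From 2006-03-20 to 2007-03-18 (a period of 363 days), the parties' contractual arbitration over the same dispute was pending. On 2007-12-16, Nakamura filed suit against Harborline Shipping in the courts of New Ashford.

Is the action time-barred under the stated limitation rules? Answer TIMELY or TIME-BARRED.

The claim accrued on 2005-05-17 — the later of the 2004-01-17 act and the 2005-05-17 discovery.
Adding the 18 months base period to 2005-05-17 gives a deadline of 2006-11-17, before any tolling.
The pending related arbitration from 2006-03-20 to 2007-03-18 tolled the period for 363 days, extending the deadline to 2007-11-15.
The 2007-12-16 filing falls after the 2007-11-15 deadline; the claim is time-barred.

TIME-BARRED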